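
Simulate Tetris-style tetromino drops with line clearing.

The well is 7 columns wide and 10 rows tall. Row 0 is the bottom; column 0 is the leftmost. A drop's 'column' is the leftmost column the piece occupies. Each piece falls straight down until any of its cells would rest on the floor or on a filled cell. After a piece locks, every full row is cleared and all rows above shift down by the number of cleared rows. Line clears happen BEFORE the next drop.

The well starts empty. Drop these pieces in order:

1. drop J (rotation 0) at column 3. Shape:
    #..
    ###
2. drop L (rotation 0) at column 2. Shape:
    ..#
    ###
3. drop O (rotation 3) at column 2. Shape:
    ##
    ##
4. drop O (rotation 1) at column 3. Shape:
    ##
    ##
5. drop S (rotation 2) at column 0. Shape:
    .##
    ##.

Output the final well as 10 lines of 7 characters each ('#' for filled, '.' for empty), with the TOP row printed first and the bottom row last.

Drop 1: J rot0 at col 3 lands with bottom-row=0; cleared 0 line(s) (total 0); column heights now [0 0 0 2 1 1 0], max=2
Drop 2: L rot0 at col 2 lands with bottom-row=2; cleared 0 line(s) (total 0); column heights now [0 0 3 3 4 1 0], max=4
Drop 3: O rot3 at col 2 lands with bottom-row=3; cleared 0 line(s) (total 0); column heights now [0 0 5 5 4 1 0], max=5
Drop 4: O rot1 at col 3 lands with bottom-row=5; cleared 0 line(s) (total 0); column heights now [0 0 5 7 7 1 0], max=7
Drop 5: S rot2 at col 0 lands with bottom-row=4; cleared 0 line(s) (total 0); column heights now [5 6 6 7 7 1 0], max=7

Answer: .......
.......
.......
...##..
.####..
####...
..###..
..###..
...#...
...###.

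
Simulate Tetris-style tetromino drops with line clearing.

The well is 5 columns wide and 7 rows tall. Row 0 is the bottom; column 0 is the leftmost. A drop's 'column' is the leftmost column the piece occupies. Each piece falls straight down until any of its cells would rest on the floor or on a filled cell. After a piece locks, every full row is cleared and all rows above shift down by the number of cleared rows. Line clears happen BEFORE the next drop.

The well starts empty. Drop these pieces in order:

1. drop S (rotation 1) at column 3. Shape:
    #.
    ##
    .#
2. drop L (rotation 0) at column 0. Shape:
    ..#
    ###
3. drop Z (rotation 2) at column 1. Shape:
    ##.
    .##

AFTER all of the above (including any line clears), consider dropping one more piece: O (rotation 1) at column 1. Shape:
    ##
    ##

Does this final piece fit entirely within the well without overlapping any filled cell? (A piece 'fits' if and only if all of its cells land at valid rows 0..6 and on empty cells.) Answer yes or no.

Drop 1: S rot1 at col 3 lands with bottom-row=0; cleared 0 line(s) (total 0); column heights now [0 0 0 3 2], max=3
Drop 2: L rot0 at col 0 lands with bottom-row=0; cleared 0 line(s) (total 0); column heights now [1 1 2 3 2], max=3
Drop 3: Z rot2 at col 1 lands with bottom-row=3; cleared 0 line(s) (total 0); column heights now [1 5 5 4 2], max=5
Test piece O rot1 at col 1 (width 2): heights before test = [1 5 5 4 2]; fits = True

Answer: yes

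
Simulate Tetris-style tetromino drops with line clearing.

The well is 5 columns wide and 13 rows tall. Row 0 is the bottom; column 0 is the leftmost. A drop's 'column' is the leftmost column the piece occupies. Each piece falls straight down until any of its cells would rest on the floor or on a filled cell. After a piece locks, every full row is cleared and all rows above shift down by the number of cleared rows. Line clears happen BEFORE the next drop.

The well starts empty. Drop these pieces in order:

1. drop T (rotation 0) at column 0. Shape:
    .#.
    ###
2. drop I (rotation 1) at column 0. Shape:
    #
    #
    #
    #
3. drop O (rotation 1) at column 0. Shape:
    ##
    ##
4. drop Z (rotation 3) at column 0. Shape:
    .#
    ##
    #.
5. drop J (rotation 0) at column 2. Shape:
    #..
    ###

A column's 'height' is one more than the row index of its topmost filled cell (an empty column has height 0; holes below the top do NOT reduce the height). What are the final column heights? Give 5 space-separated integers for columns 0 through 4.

Drop 1: T rot0 at col 0 lands with bottom-row=0; cleared 0 line(s) (total 0); column heights now [1 2 1 0 0], max=2
Drop 2: I rot1 at col 0 lands with bottom-row=1; cleared 0 line(s) (total 0); column heights now [5 2 1 0 0], max=5
Drop 3: O rot1 at col 0 lands with bottom-row=5; cleared 0 line(s) (total 0); column heights now [7 7 1 0 0], max=7
Drop 4: Z rot3 at col 0 lands with bottom-row=7; cleared 0 line(s) (total 0); column heights now [9 10 1 0 0], max=10
Drop 5: J rot0 at col 2 lands with bottom-row=1; cleared 1 line(s) (total 1); column heights now [8 9 2 0 0], max=9

Answer: 8 9 2 0 0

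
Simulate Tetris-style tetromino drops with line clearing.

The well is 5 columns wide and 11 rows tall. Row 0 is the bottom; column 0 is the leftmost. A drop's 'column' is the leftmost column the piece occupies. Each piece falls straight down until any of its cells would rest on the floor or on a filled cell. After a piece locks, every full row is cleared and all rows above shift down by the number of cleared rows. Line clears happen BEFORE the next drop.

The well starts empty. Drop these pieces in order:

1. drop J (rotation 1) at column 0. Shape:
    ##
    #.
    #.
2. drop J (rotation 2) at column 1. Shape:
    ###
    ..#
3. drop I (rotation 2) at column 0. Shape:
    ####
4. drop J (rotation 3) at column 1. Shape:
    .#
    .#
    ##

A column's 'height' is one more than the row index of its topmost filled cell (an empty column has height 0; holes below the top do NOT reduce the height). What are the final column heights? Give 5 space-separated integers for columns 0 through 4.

Drop 1: J rot1 at col 0 lands with bottom-row=0; cleared 0 line(s) (total 0); column heights now [3 3 0 0 0], max=3
Drop 2: J rot2 at col 1 lands with bottom-row=2; cleared 0 line(s) (total 0); column heights now [3 4 4 4 0], max=4
Drop 3: I rot2 at col 0 lands with bottom-row=4; cleared 0 line(s) (total 0); column heights now [5 5 5 5 0], max=5
Drop 4: J rot3 at col 1 lands with bottom-row=5; cleared 0 line(s) (total 0); column heights now [5 6 8 5 0], max=8

Answer: 5 6 8 5 0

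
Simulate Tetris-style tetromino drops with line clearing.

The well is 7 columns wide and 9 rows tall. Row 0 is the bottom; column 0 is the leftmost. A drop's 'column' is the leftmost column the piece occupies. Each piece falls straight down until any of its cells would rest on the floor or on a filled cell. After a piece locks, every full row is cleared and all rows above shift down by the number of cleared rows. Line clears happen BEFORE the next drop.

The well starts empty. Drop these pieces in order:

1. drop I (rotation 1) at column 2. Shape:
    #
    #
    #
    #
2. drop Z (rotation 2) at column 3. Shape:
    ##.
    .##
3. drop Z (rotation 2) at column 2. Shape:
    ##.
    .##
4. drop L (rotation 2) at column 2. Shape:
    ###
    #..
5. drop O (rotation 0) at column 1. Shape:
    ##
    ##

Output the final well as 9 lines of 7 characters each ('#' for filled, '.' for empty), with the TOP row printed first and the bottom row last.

Drop 1: I rot1 at col 2 lands with bottom-row=0; cleared 0 line(s) (total 0); column heights now [0 0 4 0 0 0 0], max=4
Drop 2: Z rot2 at col 3 lands with bottom-row=0; cleared 0 line(s) (total 0); column heights now [0 0 4 2 2 1 0], max=4
Drop 3: Z rot2 at col 2 lands with bottom-row=3; cleared 0 line(s) (total 0); column heights now [0 0 5 5 4 1 0], max=5
Drop 4: L rot2 at col 2 lands with bottom-row=5; cleared 0 line(s) (total 0); column heights now [0 0 7 7 7 1 0], max=7
Drop 5: O rot0 at col 1 lands with bottom-row=7; cleared 0 line(s) (total 0); column heights now [0 9 9 7 7 1 0], max=9

Answer: .##....
.##....
..###..
..#....
..##...
..###..
..#....
..###..
..#.##.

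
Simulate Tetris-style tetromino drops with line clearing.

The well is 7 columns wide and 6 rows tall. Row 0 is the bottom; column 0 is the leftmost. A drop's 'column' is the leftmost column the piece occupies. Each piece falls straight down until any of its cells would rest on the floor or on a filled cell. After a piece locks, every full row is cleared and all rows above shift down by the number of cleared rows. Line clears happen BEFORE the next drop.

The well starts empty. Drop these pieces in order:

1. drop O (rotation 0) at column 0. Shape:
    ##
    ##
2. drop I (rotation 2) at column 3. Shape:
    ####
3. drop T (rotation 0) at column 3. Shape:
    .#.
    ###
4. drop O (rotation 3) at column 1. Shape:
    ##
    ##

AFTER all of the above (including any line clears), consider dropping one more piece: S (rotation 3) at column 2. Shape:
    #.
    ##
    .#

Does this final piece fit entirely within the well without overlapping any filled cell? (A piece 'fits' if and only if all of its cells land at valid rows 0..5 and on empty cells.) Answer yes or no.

Answer: yes

Derivation:
Drop 1: O rot0 at col 0 lands with bottom-row=0; cleared 0 line(s) (total 0); column heights now [2 2 0 0 0 0 0], max=2
Drop 2: I rot2 at col 3 lands with bottom-row=0; cleared 0 line(s) (total 0); column heights now [2 2 0 1 1 1 1], max=2
Drop 3: T rot0 at col 3 lands with bottom-row=1; cleared 0 line(s) (total 0); column heights now [2 2 0 2 3 2 1], max=3
Drop 4: O rot3 at col 1 lands with bottom-row=2; cleared 0 line(s) (total 0); column heights now [2 4 4 2 3 2 1], max=4
Test piece S rot3 at col 2 (width 2): heights before test = [2 4 4 2 3 2 1]; fits = True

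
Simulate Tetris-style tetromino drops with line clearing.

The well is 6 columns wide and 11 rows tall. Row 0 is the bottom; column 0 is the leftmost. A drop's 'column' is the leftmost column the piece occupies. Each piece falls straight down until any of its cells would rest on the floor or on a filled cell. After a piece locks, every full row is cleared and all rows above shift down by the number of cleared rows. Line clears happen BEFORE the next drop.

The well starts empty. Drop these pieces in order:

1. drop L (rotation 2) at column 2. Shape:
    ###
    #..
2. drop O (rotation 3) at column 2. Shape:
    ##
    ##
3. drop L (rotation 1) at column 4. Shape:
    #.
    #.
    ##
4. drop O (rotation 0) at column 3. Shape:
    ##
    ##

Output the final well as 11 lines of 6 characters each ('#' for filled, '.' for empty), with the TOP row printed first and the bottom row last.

Drop 1: L rot2 at col 2 lands with bottom-row=0; cleared 0 line(s) (total 0); column heights now [0 0 2 2 2 0], max=2
Drop 2: O rot3 at col 2 lands with bottom-row=2; cleared 0 line(s) (total 0); column heights now [0 0 4 4 2 0], max=4
Drop 3: L rot1 at col 4 lands with bottom-row=2; cleared 0 line(s) (total 0); column heights now [0 0 4 4 5 3], max=5
Drop 4: O rot0 at col 3 lands with bottom-row=5; cleared 0 line(s) (total 0); column heights now [0 0 4 7 7 3], max=7

Answer: ......
......
......
......
...##.
...##.
....#.
..###.
..####
..###.
..#...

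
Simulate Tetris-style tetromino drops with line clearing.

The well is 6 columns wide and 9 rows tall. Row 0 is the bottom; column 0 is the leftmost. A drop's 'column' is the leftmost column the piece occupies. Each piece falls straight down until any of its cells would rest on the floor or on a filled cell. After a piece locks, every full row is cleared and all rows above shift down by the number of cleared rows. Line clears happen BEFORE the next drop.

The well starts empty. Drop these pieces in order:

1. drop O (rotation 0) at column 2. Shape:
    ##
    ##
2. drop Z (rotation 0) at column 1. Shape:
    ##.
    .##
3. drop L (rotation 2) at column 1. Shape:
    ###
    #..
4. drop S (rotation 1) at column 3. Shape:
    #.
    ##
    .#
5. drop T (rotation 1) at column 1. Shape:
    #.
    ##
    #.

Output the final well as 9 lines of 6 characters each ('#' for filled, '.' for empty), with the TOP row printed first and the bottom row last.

Drop 1: O rot0 at col 2 lands with bottom-row=0; cleared 0 line(s) (total 0); column heights now [0 0 2 2 0 0], max=2
Drop 2: Z rot0 at col 1 lands with bottom-row=2; cleared 0 line(s) (total 0); column heights now [0 4 4 3 0 0], max=4
Drop 3: L rot2 at col 1 lands with bottom-row=4; cleared 0 line(s) (total 0); column heights now [0 6 6 6 0 0], max=6
Drop 4: S rot1 at col 3 lands with bottom-row=5; cleared 0 line(s) (total 0); column heights now [0 6 6 8 7 0], max=8
Drop 5: T rot1 at col 1 lands with bottom-row=6; cleared 0 line(s) (total 0); column heights now [0 9 8 8 7 0], max=9

Answer: .#....
.###..
.#.##.
.####.
.#....
.##...
..##..
..##..
..##..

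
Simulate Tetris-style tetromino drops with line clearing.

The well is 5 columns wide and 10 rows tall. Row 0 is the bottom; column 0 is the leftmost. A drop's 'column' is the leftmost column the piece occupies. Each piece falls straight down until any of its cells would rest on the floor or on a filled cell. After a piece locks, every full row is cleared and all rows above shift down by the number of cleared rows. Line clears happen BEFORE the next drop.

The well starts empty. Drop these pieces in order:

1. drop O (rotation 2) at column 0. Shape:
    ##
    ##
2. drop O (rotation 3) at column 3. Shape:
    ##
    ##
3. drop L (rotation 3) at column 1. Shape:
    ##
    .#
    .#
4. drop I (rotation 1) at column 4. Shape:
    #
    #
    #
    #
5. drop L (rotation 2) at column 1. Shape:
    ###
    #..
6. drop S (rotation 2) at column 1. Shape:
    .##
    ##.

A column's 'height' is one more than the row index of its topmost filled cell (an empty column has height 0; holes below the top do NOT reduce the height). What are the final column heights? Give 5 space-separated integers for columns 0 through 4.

Answer: 0 4 5 5 4

Derivation:
Drop 1: O rot2 at col 0 lands with bottom-row=0; cleared 0 line(s) (total 0); column heights now [2 2 0 0 0], max=2
Drop 2: O rot3 at col 3 lands with bottom-row=0; cleared 0 line(s) (total 0); column heights now [2 2 0 2 2], max=2
Drop 3: L rot3 at col 1 lands with bottom-row=0; cleared 2 line(s) (total 2); column heights now [0 1 1 0 0], max=1
Drop 4: I rot1 at col 4 lands with bottom-row=0; cleared 0 line(s) (total 2); column heights now [0 1 1 0 4], max=4
Drop 5: L rot2 at col 1 lands with bottom-row=1; cleared 0 line(s) (total 2); column heights now [0 3 3 3 4], max=4
Drop 6: S rot2 at col 1 lands with bottom-row=3; cleared 0 line(s) (total 2); column heights now [0 4 5 5 4], max=5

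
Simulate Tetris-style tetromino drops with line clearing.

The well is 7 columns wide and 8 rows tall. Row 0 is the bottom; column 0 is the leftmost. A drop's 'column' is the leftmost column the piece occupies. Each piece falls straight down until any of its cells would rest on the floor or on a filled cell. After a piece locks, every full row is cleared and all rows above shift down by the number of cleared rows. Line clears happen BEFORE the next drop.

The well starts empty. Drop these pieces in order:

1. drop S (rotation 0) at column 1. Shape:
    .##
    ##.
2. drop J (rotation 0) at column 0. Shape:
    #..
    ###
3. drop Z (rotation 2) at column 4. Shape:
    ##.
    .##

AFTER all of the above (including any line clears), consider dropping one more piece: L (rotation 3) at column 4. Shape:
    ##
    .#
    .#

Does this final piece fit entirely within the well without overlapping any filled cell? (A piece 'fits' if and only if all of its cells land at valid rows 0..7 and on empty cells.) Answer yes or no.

Answer: yes

Derivation:
Drop 1: S rot0 at col 1 lands with bottom-row=0; cleared 0 line(s) (total 0); column heights now [0 1 2 2 0 0 0], max=2
Drop 2: J rot0 at col 0 lands with bottom-row=2; cleared 0 line(s) (total 0); column heights now [4 3 3 2 0 0 0], max=4
Drop 3: Z rot2 at col 4 lands with bottom-row=0; cleared 0 line(s) (total 0); column heights now [4 3 3 2 2 2 1], max=4
Test piece L rot3 at col 4 (width 2): heights before test = [4 3 3 2 2 2 1]; fits = True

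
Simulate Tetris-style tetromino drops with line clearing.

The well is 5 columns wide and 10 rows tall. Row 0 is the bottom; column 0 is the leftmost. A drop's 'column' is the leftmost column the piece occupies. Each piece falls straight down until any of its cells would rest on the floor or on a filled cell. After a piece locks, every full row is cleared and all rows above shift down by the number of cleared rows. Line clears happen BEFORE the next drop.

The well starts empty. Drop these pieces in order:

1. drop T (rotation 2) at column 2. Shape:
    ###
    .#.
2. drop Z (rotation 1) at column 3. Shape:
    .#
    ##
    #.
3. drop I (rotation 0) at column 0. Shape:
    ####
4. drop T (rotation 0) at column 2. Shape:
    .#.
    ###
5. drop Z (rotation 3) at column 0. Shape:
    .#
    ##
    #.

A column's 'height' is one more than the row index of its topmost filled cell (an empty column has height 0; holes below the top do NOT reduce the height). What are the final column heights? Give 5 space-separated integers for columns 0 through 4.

Answer: 1 2 4 5 4

Derivation:
Drop 1: T rot2 at col 2 lands with bottom-row=0; cleared 0 line(s) (total 0); column heights now [0 0 2 2 2], max=2
Drop 2: Z rot1 at col 3 lands with bottom-row=2; cleared 0 line(s) (total 0); column heights now [0 0 2 4 5], max=5
Drop 3: I rot0 at col 0 lands with bottom-row=4; cleared 1 line(s) (total 1); column heights now [0 0 2 4 4], max=4
Drop 4: T rot0 at col 2 lands with bottom-row=4; cleared 0 line(s) (total 1); column heights now [0 0 5 6 5], max=6
Drop 5: Z rot3 at col 0 lands with bottom-row=0; cleared 1 line(s) (total 2); column heights now [1 2 4 5 4], max=5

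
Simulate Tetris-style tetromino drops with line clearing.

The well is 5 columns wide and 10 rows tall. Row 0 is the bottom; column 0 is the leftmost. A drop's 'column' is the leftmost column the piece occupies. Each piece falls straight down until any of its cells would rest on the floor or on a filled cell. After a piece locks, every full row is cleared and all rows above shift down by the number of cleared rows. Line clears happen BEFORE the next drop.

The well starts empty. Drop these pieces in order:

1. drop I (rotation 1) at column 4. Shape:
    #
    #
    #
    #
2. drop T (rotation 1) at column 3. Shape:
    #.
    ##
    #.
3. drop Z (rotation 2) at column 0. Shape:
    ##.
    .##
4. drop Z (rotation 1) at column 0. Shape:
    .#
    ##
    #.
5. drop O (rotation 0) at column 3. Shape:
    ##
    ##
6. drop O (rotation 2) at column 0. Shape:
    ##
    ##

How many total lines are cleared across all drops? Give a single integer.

Drop 1: I rot1 at col 4 lands with bottom-row=0; cleared 0 line(s) (total 0); column heights now [0 0 0 0 4], max=4
Drop 2: T rot1 at col 3 lands with bottom-row=3; cleared 0 line(s) (total 0); column heights now [0 0 0 6 5], max=6
Drop 3: Z rot2 at col 0 lands with bottom-row=0; cleared 0 line(s) (total 0); column heights now [2 2 1 6 5], max=6
Drop 4: Z rot1 at col 0 lands with bottom-row=2; cleared 0 line(s) (total 0); column heights now [4 5 1 6 5], max=6
Drop 5: O rot0 at col 3 lands with bottom-row=6; cleared 0 line(s) (total 0); column heights now [4 5 1 8 8], max=8
Drop 6: O rot2 at col 0 lands with bottom-row=5; cleared 0 line(s) (total 0); column heights now [7 7 1 8 8], max=8

Answer: 0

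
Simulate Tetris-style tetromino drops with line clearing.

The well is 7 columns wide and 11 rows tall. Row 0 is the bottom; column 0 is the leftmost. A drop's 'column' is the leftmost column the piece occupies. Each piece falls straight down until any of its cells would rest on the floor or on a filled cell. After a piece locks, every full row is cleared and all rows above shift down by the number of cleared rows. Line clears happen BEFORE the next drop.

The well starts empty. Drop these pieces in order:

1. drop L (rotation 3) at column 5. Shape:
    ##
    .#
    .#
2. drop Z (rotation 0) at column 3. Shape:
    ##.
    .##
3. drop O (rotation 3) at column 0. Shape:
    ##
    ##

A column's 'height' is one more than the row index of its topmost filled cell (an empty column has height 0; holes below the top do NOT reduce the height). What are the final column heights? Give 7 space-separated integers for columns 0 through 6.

Drop 1: L rot3 at col 5 lands with bottom-row=0; cleared 0 line(s) (total 0); column heights now [0 0 0 0 0 3 3], max=3
Drop 2: Z rot0 at col 3 lands with bottom-row=3; cleared 0 line(s) (total 0); column heights now [0 0 0 5 5 4 3], max=5
Drop 3: O rot3 at col 0 lands with bottom-row=0; cleared 0 line(s) (total 0); column heights now [2 2 0 5 5 4 3], max=5

Answer: 2 2 0 5 5 4 3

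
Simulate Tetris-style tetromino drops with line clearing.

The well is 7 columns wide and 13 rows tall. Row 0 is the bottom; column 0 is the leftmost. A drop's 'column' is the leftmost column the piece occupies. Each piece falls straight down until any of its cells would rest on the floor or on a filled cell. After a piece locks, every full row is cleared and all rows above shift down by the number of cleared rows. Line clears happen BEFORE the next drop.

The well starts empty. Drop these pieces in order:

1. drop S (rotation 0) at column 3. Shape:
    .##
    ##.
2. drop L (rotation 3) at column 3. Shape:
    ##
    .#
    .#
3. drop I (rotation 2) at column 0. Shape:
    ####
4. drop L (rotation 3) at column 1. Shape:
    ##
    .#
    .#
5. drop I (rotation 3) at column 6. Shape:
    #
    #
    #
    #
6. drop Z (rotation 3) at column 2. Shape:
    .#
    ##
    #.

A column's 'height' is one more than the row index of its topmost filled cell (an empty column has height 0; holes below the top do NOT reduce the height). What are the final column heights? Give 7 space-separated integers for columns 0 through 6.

Answer: 6 9 11 12 5 2 4

Derivation:
Drop 1: S rot0 at col 3 lands with bottom-row=0; cleared 0 line(s) (total 0); column heights now [0 0 0 1 2 2 0], max=2
Drop 2: L rot3 at col 3 lands with bottom-row=2; cleared 0 line(s) (total 0); column heights now [0 0 0 5 5 2 0], max=5
Drop 3: I rot2 at col 0 lands with bottom-row=5; cleared 0 line(s) (total 0); column heights now [6 6 6 6 5 2 0], max=6
Drop 4: L rot3 at col 1 lands with bottom-row=6; cleared 0 line(s) (total 0); column heights now [6 9 9 6 5 2 0], max=9
Drop 5: I rot3 at col 6 lands with bottom-row=0; cleared 0 line(s) (total 0); column heights now [6 9 9 6 5 2 4], max=9
Drop 6: Z rot3 at col 2 lands with bottom-row=9; cleared 0 line(s) (total 0); column heights now [6 9 11 12 5 2 4], max=12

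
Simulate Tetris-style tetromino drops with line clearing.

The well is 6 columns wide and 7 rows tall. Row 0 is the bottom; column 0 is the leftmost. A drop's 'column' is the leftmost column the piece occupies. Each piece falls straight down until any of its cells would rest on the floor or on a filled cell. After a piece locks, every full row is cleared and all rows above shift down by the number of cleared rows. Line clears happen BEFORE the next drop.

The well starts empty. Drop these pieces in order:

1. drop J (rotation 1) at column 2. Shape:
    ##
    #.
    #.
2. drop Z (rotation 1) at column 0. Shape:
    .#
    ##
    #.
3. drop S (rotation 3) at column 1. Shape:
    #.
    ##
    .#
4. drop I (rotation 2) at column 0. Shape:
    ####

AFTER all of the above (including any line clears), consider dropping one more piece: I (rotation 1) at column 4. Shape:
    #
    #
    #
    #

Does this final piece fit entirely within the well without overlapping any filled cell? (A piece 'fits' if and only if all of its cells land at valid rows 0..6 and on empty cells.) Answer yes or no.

Answer: yes

Derivation:
Drop 1: J rot1 at col 2 lands with bottom-row=0; cleared 0 line(s) (total 0); column heights now [0 0 3 3 0 0], max=3
Drop 2: Z rot1 at col 0 lands with bottom-row=0; cleared 0 line(s) (total 0); column heights now [2 3 3 3 0 0], max=3
Drop 3: S rot3 at col 1 lands with bottom-row=3; cleared 0 line(s) (total 0); column heights now [2 6 5 3 0 0], max=6
Drop 4: I rot2 at col 0 lands with bottom-row=6; cleared 0 line(s) (total 0); column heights now [7 7 7 7 0 0], max=7
Test piece I rot1 at col 4 (width 1): heights before test = [7 7 7 7 0 0]; fits = True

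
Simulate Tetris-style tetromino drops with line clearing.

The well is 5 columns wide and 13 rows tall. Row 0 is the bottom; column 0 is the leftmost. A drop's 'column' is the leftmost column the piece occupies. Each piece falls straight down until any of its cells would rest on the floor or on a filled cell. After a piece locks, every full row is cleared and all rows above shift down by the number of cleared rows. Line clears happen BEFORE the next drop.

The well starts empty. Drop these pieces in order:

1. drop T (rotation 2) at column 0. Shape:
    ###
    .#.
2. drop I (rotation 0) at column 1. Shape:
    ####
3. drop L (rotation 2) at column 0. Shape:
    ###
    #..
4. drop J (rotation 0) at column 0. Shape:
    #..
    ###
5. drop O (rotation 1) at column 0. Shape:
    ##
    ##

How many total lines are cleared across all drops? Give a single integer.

Answer: 1

Derivation:
Drop 1: T rot2 at col 0 lands with bottom-row=0; cleared 0 line(s) (total 0); column heights now [2 2 2 0 0], max=2
Drop 2: I rot0 at col 1 lands with bottom-row=2; cleared 0 line(s) (total 0); column heights now [2 3 3 3 3], max=3
Drop 3: L rot2 at col 0 lands with bottom-row=2; cleared 1 line(s) (total 1); column heights now [3 3 3 0 0], max=3
Drop 4: J rot0 at col 0 lands with bottom-row=3; cleared 0 line(s) (total 1); column heights now [5 4 4 0 0], max=5
Drop 5: O rot1 at col 0 lands with bottom-row=5; cleared 0 line(s) (total 1); column heights now [7 7 4 0 0], max=7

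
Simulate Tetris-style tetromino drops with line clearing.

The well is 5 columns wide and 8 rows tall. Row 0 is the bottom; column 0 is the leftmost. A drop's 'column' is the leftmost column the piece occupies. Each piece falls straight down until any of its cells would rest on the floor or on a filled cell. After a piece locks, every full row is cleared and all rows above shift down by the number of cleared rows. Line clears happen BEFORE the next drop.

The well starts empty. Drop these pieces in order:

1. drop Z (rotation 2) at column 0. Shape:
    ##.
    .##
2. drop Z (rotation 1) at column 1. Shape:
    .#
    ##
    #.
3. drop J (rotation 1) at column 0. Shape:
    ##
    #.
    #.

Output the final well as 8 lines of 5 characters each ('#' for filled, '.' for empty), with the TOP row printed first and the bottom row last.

Drop 1: Z rot2 at col 0 lands with bottom-row=0; cleared 0 line(s) (total 0); column heights now [2 2 1 0 0], max=2
Drop 2: Z rot1 at col 1 lands with bottom-row=2; cleared 0 line(s) (total 0); column heights now [2 4 5 0 0], max=5
Drop 3: J rot1 at col 0 lands with bottom-row=2; cleared 0 line(s) (total 0); column heights now [5 5 5 0 0], max=5

Answer: .....
.....
.....
###..
###..
##...
##...
.##..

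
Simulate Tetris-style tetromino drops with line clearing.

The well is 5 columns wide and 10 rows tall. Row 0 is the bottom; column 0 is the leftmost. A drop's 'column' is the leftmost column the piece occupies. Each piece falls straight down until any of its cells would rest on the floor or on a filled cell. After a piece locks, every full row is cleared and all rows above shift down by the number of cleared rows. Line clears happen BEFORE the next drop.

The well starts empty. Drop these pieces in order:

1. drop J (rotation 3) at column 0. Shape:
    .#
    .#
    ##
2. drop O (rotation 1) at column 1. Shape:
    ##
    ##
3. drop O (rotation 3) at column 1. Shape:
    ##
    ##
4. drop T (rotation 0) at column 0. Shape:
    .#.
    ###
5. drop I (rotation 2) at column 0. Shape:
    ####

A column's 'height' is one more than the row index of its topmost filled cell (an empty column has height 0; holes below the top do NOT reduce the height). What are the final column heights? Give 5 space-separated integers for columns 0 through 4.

Answer: 10 10 10 10 0

Derivation:
Drop 1: J rot3 at col 0 lands with bottom-row=0; cleared 0 line(s) (total 0); column heights now [1 3 0 0 0], max=3
Drop 2: O rot1 at col 1 lands with bottom-row=3; cleared 0 line(s) (total 0); column heights now [1 5 5 0 0], max=5
Drop 3: O rot3 at col 1 lands with bottom-row=5; cleared 0 line(s) (total 0); column heights now [1 7 7 0 0], max=7
Drop 4: T rot0 at col 0 lands with bottom-row=7; cleared 0 line(s) (total 0); column heights now [8 9 8 0 0], max=9
Drop 5: I rot2 at col 0 lands with bottom-row=9; cleared 0 line(s) (total 0); column heights now [10 10 10 10 0], max=10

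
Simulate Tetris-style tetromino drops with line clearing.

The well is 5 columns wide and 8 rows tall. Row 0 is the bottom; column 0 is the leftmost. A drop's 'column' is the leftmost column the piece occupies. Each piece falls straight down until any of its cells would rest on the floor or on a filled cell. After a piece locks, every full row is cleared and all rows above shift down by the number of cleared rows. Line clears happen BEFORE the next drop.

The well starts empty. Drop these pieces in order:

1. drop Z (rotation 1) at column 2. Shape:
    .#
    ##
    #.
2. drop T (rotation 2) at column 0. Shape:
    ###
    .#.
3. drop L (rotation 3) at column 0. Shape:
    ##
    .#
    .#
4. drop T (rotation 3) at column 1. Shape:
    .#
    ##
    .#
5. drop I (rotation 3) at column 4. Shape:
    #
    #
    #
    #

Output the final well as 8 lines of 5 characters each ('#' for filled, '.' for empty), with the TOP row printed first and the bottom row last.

Answer: .....
..#..
.##..
###..
.#...
.#..#
.####
..#.#

Derivation:
Drop 1: Z rot1 at col 2 lands with bottom-row=0; cleared 0 line(s) (total 0); column heights now [0 0 2 3 0], max=3
Drop 2: T rot2 at col 0 lands with bottom-row=1; cleared 0 line(s) (total 0); column heights now [3 3 3 3 0], max=3
Drop 3: L rot3 at col 0 lands with bottom-row=3; cleared 0 line(s) (total 0); column heights now [6 6 3 3 0], max=6
Drop 4: T rot3 at col 1 lands with bottom-row=5; cleared 0 line(s) (total 0); column heights now [6 7 8 3 0], max=8
Drop 5: I rot3 at col 4 lands with bottom-row=0; cleared 1 line(s) (total 1); column heights now [5 6 7 2 3], max=7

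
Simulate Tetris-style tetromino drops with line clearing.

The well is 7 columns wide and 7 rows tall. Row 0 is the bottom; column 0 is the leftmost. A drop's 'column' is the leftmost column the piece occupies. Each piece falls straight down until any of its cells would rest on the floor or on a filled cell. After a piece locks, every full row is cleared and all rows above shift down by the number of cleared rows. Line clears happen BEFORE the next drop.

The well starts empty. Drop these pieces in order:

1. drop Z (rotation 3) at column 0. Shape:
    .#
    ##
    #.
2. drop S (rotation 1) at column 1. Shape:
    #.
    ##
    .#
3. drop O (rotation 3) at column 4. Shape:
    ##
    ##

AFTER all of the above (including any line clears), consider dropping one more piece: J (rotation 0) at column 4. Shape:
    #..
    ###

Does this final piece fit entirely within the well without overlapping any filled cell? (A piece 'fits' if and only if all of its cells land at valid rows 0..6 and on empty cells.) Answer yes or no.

Drop 1: Z rot3 at col 0 lands with bottom-row=0; cleared 0 line(s) (total 0); column heights now [2 3 0 0 0 0 0], max=3
Drop 2: S rot1 at col 1 lands with bottom-row=2; cleared 0 line(s) (total 0); column heights now [2 5 4 0 0 0 0], max=5
Drop 3: O rot3 at col 4 lands with bottom-row=0; cleared 0 line(s) (total 0); column heights now [2 5 4 0 2 2 0], max=5
Test piece J rot0 at col 4 (width 3): heights before test = [2 5 4 0 2 2 0]; fits = True

Answer: yes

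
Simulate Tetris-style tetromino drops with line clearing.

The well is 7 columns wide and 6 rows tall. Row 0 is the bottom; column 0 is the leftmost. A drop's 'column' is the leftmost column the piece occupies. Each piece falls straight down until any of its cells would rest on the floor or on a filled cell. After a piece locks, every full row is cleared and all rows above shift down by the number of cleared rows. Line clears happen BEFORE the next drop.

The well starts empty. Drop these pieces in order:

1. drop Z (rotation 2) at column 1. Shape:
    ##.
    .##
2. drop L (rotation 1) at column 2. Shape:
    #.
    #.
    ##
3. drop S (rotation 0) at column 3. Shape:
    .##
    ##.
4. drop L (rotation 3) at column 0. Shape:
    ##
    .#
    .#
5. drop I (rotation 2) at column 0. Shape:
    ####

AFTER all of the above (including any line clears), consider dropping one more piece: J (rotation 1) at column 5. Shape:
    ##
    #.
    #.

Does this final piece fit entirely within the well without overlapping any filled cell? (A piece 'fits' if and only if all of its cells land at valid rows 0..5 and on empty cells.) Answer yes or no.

Drop 1: Z rot2 at col 1 lands with bottom-row=0; cleared 0 line(s) (total 0); column heights now [0 2 2 1 0 0 0], max=2
Drop 2: L rot1 at col 2 lands with bottom-row=2; cleared 0 line(s) (total 0); column heights now [0 2 5 3 0 0 0], max=5
Drop 3: S rot0 at col 3 lands with bottom-row=3; cleared 0 line(s) (total 0); column heights now [0 2 5 4 5 5 0], max=5
Drop 4: L rot3 at col 0 lands with bottom-row=2; cleared 0 line(s) (total 0); column heights now [5 5 5 4 5 5 0], max=5
Drop 5: I rot2 at col 0 lands with bottom-row=5; cleared 0 line(s) (total 0); column heights now [6 6 6 6 5 5 0], max=6
Test piece J rot1 at col 5 (width 2): heights before test = [6 6 6 6 5 5 0]; fits = False

Answer: no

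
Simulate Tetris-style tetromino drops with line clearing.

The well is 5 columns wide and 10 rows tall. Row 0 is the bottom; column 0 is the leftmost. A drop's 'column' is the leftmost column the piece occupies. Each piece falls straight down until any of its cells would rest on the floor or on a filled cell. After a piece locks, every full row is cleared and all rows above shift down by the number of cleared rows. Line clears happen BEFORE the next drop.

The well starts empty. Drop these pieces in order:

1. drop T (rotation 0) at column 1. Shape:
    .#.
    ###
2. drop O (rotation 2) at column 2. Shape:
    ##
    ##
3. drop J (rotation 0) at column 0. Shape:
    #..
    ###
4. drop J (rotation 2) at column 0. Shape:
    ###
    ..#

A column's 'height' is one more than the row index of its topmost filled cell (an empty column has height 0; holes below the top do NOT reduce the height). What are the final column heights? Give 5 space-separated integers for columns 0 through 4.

Drop 1: T rot0 at col 1 lands with bottom-row=0; cleared 0 line(s) (total 0); column heights now [0 1 2 1 0], max=2
Drop 2: O rot2 at col 2 lands with bottom-row=2; cleared 0 line(s) (total 0); column heights now [0 1 4 4 0], max=4
Drop 3: J rot0 at col 0 lands with bottom-row=4; cleared 0 line(s) (total 0); column heights now [6 5 5 4 0], max=6
Drop 4: J rot2 at col 0 lands with bottom-row=5; cleared 0 line(s) (total 0); column heights now [7 7 7 4 0], max=7

Answer: 7 7 7 4 0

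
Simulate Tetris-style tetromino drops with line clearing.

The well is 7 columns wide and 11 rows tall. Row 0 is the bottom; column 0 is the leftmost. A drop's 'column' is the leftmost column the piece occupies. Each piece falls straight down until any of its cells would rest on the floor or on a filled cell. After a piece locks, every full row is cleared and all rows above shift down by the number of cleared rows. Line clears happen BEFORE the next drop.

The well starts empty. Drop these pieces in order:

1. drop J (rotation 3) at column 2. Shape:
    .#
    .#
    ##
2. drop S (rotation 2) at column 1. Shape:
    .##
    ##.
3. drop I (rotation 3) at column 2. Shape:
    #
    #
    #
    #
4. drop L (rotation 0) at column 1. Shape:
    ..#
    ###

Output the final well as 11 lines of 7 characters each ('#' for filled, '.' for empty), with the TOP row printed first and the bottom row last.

Drop 1: J rot3 at col 2 lands with bottom-row=0; cleared 0 line(s) (total 0); column heights now [0 0 1 3 0 0 0], max=3
Drop 2: S rot2 at col 1 lands with bottom-row=2; cleared 0 line(s) (total 0); column heights now [0 3 4 4 0 0 0], max=4
Drop 3: I rot3 at col 2 lands with bottom-row=4; cleared 0 line(s) (total 0); column heights now [0 3 8 4 0 0 0], max=8
Drop 4: L rot0 at col 1 lands with bottom-row=8; cleared 0 line(s) (total 0); column heights now [0 9 9 10 0 0 0], max=10

Answer: .......
...#...
.###...
..#....
..#....
..#....
..#....
..##...
.###...
...#...
..##...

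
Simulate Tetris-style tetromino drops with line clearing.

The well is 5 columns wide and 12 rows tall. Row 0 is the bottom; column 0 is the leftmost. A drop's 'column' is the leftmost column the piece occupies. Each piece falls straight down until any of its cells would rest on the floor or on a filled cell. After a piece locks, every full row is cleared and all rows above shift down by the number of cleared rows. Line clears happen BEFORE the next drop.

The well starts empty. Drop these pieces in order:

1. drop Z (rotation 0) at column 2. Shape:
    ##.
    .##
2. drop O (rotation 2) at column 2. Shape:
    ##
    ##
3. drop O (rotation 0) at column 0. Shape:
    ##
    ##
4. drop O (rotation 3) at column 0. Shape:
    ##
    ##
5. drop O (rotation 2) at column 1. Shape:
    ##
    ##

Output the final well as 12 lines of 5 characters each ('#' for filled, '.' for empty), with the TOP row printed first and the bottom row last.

Drop 1: Z rot0 at col 2 lands with bottom-row=0; cleared 0 line(s) (total 0); column heights now [0 0 2 2 1], max=2
Drop 2: O rot2 at col 2 lands with bottom-row=2; cleared 0 line(s) (total 0); column heights now [0 0 4 4 1], max=4
Drop 3: O rot0 at col 0 lands with bottom-row=0; cleared 0 line(s) (total 0); column heights now [2 2 4 4 1], max=4
Drop 4: O rot3 at col 0 lands with bottom-row=2; cleared 0 line(s) (total 0); column heights now [4 4 4 4 1], max=4
Drop 5: O rot2 at col 1 lands with bottom-row=4; cleared 0 line(s) (total 0); column heights now [4 6 6 4 1], max=6

Answer: .....
.....
.....
.....
.....
.....
.##..
.##..
####.
####.
####.
##.##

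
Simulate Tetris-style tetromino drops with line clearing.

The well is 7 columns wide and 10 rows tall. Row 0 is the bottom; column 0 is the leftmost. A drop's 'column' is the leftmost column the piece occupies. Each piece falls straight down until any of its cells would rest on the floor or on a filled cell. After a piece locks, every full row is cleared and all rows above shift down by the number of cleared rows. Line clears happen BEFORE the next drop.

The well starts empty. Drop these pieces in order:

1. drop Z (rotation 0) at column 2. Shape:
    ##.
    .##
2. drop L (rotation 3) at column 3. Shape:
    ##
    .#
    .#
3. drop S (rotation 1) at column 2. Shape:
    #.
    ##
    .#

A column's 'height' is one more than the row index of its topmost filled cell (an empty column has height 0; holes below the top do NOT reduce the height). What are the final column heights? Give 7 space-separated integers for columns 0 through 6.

Drop 1: Z rot0 at col 2 lands with bottom-row=0; cleared 0 line(s) (total 0); column heights now [0 0 2 2 1 0 0], max=2
Drop 2: L rot3 at col 3 lands with bottom-row=1; cleared 0 line(s) (total 0); column heights now [0 0 2 4 4 0 0], max=4
Drop 3: S rot1 at col 2 lands with bottom-row=4; cleared 0 line(s) (total 0); column heights now [0 0 7 6 4 0 0], max=7

Answer: 0 0 7 6 4 0 0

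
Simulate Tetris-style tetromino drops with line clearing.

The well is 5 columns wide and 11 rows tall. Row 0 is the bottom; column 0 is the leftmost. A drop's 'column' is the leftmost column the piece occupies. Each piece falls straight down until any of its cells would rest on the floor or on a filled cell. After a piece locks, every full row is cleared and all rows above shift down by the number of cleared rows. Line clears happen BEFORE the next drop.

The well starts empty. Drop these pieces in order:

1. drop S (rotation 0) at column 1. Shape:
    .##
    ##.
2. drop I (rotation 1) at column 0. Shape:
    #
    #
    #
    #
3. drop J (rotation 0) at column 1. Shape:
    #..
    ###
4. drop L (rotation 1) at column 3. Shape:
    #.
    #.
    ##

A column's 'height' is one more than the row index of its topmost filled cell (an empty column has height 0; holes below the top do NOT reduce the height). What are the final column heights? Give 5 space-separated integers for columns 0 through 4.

Drop 1: S rot0 at col 1 lands with bottom-row=0; cleared 0 line(s) (total 0); column heights now [0 1 2 2 0], max=2
Drop 2: I rot1 at col 0 lands with bottom-row=0; cleared 0 line(s) (total 0); column heights now [4 1 2 2 0], max=4
Drop 3: J rot0 at col 1 lands with bottom-row=2; cleared 0 line(s) (total 0); column heights now [4 4 3 3 0], max=4
Drop 4: L rot1 at col 3 lands with bottom-row=3; cleared 0 line(s) (total 0); column heights now [4 4 3 6 4], max=6

Answer: 4 4 3 6 4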